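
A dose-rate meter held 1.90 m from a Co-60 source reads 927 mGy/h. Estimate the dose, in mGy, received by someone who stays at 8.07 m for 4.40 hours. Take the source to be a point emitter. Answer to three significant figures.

Intensity scales as (d₁/d₂)², so rate at 8.07 m:
(1.90/8.07)² = 0.05543, so 927 × 0.05543 = 51.38 mGy/h.
Dose = rate × time = 51.38 mGy/h × 4.400 h = 226.1 mGy.

226 mGy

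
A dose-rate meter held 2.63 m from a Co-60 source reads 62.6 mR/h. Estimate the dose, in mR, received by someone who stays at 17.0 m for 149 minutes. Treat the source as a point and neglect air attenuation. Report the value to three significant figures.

Since intensity falls as 1/r², rate at 17.0 m:
62.6 × (2.63/17.0)² = 62.6 × 0.02393 = 1.498 mR/h.
Dose = rate × time = 1.498 mR/h × 2.483 h = 3.720 mR.

3.72 mR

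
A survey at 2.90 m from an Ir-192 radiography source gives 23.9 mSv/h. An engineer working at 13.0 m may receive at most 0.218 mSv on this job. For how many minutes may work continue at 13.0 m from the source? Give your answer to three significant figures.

11.0 min

Intensity scales as (d₁/d₂)², so rate at 13.0 m:
(2.90/13.0)² = 0.04976, so 23.9 × 0.04976 = 1.189 mSv/h.
Stay time = 0.218 mSv ÷ 1.189 mSv/h = 0.1833 h = 11.00 min.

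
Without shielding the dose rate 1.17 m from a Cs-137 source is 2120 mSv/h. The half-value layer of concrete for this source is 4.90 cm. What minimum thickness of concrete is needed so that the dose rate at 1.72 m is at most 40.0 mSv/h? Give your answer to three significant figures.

22.6 cm

At 1.72 m, distance alone gives (1.17/1.72)² = 0.4627, so 2120 × 0.4627 = 980.9 mSv/h.
Further attenuation needed: 980.9/40.0 = 24.52.
n = log₂(24.52) = 4.616 half-value layers.
Thickness = 4.616 × 4.90 cm = 22.62 cm.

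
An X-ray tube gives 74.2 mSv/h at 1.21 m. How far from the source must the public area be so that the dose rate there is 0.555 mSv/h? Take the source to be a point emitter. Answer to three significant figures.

14.0 m

Since intensity falls as 1/r², d₂ = d₁·√(I₁/I₂).
I₁/I₂ = 74.2/0.555 = 133.7, so d₂ = 1.21 × √133.7 = 13.99 m.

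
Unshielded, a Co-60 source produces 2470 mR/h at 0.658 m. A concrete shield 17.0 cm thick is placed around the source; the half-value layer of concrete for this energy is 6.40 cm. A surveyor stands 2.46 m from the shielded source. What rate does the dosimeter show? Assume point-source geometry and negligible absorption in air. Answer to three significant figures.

Distance alone: (0.658/2.46)² = 0.07155, so 2470 × 0.07155 = 176.7 mR/h.
Shield: 17.0/6.40 = 2.656 half-value layers → attenuation 2^(−2.656) = 0.1587.
Combined: 176.7 × 0.1587 = 28.04 mR/h.

28.0 mR/h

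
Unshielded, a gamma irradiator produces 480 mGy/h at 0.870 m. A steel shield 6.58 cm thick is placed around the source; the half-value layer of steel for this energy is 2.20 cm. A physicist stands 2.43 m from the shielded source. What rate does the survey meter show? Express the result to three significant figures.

7.74 mGy/h

Distance alone: (0.870/2.43)² = 0.1282, so 480 × 0.1282 = 61.54 mGy/h.
Shield: 6.58/2.20 = 2.991 half-value layers → attenuation 2^(−2.991) = 0.1258.
Combined: 61.54 × 0.1258 = 7.742 mGy/h.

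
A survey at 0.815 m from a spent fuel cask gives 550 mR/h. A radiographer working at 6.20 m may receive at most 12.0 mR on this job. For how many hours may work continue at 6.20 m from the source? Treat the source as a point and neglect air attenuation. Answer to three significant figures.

1.26 h

Using I₁d₁² = I₂d₂², rate at 6.20 m:
(0.815/6.20)² = 0.01728, so 550 × 0.01728 = 9.504 mR/h.
Stay time = 12.0 mR ÷ 9.504 mR/h = 1.263 h.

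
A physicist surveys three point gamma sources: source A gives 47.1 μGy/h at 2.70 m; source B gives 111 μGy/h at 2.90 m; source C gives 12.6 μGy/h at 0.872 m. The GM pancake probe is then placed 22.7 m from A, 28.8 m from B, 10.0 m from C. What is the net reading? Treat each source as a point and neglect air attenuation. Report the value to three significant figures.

Each source contributes Iᵢ·(dᵢ/rᵢ)²; contributions add.
A: 47.1 × (2.70/22.7)² = 0.6663 μGy/h
B: 111 × (2.90/28.8)² = 1.125 μGy/h
C: 12.6 × (0.872/10.0)² = 0.09581 μGy/h
Total = 0.6663 + 1.125 + 0.09581 = 1.887 μGy/h.

1.89 μGy/h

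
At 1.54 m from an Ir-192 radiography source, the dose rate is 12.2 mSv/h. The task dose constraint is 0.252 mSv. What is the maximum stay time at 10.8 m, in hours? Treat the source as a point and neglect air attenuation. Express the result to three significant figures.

1.02 h

Intensity scales as (d₁/d₂)², so rate at 10.8 m:
(1.54/10.8)² = 0.02033, so 12.2 × 0.02033 = 0.2480 mSv/h.
Stay time = 0.252 mSv ÷ 0.2480 mSv/h = 1.016 h.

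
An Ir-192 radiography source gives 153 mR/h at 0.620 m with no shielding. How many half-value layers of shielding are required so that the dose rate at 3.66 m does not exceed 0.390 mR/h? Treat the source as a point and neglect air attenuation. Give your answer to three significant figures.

3.49 half-value layers

At 3.66 m, distance alone gives 153 × (0.620/3.66)² = 153 × 0.02870 = 4.391 mR/h.
Further attenuation needed: 4.391/0.390 = 11.26.
n = log₂(11.26) = 3.493 half-value layers.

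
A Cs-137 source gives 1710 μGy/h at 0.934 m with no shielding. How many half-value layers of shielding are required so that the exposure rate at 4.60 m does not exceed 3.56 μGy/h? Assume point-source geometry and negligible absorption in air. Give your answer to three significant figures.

4.31 half-value layers

At 4.60 m, distance alone gives (0.934/4.60)² = 0.04123, so 1710 × 0.04123 = 70.50 μGy/h.
Further attenuation needed: 70.50/3.56 = 19.80.
n = log₂(19.80) = 4.307 half-value layers.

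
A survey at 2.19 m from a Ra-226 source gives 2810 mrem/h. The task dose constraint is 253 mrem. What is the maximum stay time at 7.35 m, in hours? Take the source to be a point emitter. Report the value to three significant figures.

1.01 h

Using I₁d₁² = I₂d₂², rate at 7.35 m:
(2.19/7.35)² = 0.08878, so 2810 × 0.08878 = 249.5 mrem/h.
Stay time = 253 mrem ÷ 249.5 mrem/h = 1.014 h.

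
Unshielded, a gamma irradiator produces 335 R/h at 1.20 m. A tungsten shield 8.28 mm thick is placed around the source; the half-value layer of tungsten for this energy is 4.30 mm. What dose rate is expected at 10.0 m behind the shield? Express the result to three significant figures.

1.27 R/h

Distance alone: (1.20/10.0)² = 0.01440, so 335 × 0.01440 = 4.824 R/h.
Shield: 8.28/4.30 = 1.926 half-value layers → attenuation 2^(−1.926) = 0.2632.
Combined: 4.824 × 0.2632 = 1.270 R/h.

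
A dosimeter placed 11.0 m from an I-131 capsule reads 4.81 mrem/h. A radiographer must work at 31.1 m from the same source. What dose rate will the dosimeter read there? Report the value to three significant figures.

0.602 mrem/h

Since intensity falls as 1/r², scaling from 11.0 m to 31.1 m:
(11.0/31.1)² = 0.1251, so 4.81 × 0.1251 = 0.6017 mrem/h.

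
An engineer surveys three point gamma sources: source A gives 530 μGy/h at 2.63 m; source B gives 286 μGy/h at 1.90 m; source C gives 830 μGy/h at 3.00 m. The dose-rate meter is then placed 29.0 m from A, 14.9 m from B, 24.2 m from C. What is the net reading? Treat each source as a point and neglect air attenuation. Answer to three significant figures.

Each source contributes Iᵢ·(dᵢ/rᵢ)²; contributions add.
A: 530 × (2.63/29.0)² = 4.359 μGy/h
B: 286 × (1.90/14.9)² = 4.651 μGy/h
C: 830 × (3.00/24.2)² = 12.76 μGy/h
Total = 4.359 + 4.651 + 12.76 = 21.77 μGy/h.

21.8 μGy/h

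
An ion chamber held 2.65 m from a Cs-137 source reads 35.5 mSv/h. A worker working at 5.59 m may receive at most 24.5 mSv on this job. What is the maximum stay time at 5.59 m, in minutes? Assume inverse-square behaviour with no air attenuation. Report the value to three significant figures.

184 min

Intensity scales as (d₁/d₂)², so rate at 5.59 m:
35.5 × (2.65/5.59)² = 35.5 × 0.2247 = 7.977 mSv/h.
Stay time = 24.5 mSv ÷ 7.977 mSv/h = 3.071 h = 184.3 min.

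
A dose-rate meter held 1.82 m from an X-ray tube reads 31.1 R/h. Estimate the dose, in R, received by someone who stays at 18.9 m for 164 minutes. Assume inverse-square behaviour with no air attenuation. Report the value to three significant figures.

Intensity scales as (d₁/d₂)², so rate at 18.9 m:
(1.82/18.9)² = 0.009273, so 31.1 × 0.009273 = 0.2884 R/h.
Dose = rate × time = 0.2884 R/h × 2.733 h = 0.7882 R.

0.788 R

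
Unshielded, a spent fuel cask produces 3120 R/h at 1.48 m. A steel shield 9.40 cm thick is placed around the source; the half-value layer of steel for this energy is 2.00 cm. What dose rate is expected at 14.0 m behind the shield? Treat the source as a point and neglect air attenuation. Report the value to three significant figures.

Distance alone: (1.48/14.0)² = 0.01118, so 3120 × 0.01118 = 34.88 R/h.
Shield: 9.40/2.00 = 4.700 half-value layers → attenuation 2^(−4.700) = 0.03847.
Combined: 34.88 × 0.03847 = 1.342 R/h.

1.34 R/h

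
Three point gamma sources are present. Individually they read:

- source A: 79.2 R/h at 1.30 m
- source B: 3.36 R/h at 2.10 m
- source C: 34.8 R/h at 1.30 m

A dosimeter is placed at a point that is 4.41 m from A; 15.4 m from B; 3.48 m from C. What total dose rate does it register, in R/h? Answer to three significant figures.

11.8 R/h

Each source contributes Iᵢ·(dᵢ/rᵢ)²; contributions add.
A: 79.2 × (1.30/4.41)² = 6.882 R/h
B: 3.36 × (2.10/15.4)² = 0.06248 R/h
C: 34.8 × (1.30/3.48)² = 4.856 R/h
Total = 6.882 + 0.06248 + 4.856 = 11.80 R/h.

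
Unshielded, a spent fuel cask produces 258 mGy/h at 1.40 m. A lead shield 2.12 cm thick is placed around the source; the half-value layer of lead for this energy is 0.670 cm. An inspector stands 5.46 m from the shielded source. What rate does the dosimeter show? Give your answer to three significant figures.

1.89 mGy/h

Distance alone: (1.40/5.46)² = 0.06575, so 258 × 0.06575 = 16.96 mGy/h.
Shield: 2.12/0.670 = 3.164 half-value layers → attenuation 2^(−3.164) = 0.1116.
Combined: 16.96 × 0.1116 = 1.893 mGy/h.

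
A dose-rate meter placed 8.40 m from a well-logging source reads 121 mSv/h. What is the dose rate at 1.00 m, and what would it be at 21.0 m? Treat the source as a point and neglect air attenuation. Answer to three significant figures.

Intensity scales as (d₁/d₂)², so
At 1.00 m: (8.40/1.00)² = 70.56, so 121 × 70.56 = 8538 mSv/h
At 21.0 m: 8538 × (1.00/21.0)² = 8538 × 0.002268 = 19.36 mSv/h.

8540 mSv/h; 19.4 mSv/h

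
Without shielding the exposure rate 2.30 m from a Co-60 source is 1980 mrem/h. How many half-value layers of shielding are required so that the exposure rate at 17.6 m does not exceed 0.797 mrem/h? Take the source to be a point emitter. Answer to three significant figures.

5.41 half-value layers

At 17.6 m, distance alone gives (2.30/17.6)² = 0.01708, so 1980 × 0.01708 = 33.82 mrem/h.
Further attenuation needed: 33.82/0.797 = 42.43.
n = log₂(42.43) = 5.407 half-value layers.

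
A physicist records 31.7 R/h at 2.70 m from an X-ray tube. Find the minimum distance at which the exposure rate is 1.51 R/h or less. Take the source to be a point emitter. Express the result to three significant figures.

Since intensity falls as 1/r², d₂ = d₁·√(I₁/I₂).
I₁/I₂ = 31.7/1.51 = 20.99, so d₂ = 2.70 × √20.99 = 12.37 m.

12.4 m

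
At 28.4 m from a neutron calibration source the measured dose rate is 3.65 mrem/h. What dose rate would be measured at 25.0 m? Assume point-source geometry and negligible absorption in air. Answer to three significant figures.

4.71 mrem/h

Since intensity falls as 1/r², scaling from 28.4 m to 25.0 m:
3.65 × (28.4/25.0)² = 3.65 × 1.290 = 4.708 mrem/h.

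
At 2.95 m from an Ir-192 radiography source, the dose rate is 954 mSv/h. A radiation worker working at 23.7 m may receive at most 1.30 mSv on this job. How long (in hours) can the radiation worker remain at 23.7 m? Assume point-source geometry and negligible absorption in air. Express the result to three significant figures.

By the inverse-square law, rate at 23.7 m:
(2.95/23.7)² = 0.01549, so 954 × 0.01549 = 14.78 mSv/h.
Stay time = 1.30 mSv ÷ 14.78 mSv/h = 0.08796 h.

0.0880 h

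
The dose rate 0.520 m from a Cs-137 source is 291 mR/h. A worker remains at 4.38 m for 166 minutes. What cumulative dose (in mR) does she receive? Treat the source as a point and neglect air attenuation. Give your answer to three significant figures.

11.3 mR

Using I₁d₁² = I₂d₂², rate at 4.38 m:
291 × (0.520/4.38)² = 291 × 0.01409 = 4.100 mR/h.
Dose = rate × time = 4.100 mR/h × 2.767 h = 11.34 mR.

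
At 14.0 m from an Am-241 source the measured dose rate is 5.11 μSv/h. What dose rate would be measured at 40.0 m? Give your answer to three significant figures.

0.626 μSv/h

Intensity scales as (d₁/d₂)², so scaling from 14.0 m to 40.0 m:
(14.0/40.0)² = 0.1225, so 5.11 × 0.1225 = 0.6260 μSv/h.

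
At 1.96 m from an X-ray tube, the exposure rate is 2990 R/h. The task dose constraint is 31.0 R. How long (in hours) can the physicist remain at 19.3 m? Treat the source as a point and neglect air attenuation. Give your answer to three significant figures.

Since intensity falls as 1/r², rate at 19.3 m:
2990 × (1.96/19.3)² = 2990 × 0.01031 = 30.83 R/h.
Stay time = 31.0 R ÷ 30.83 R/h = 1.006 h.

1.01 h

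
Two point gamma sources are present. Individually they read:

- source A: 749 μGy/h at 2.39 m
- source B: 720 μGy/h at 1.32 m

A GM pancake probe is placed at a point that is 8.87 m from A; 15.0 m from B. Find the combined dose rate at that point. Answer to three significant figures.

By superposition, sum each source's inverse-square contribution:
A: 749 × (2.39/8.87)² = 54.38 μGy/h
B: 720 × (1.32/15.0)² = 5.576 μGy/h
Total = 54.38 + 5.576 = 59.96 μGy/h.

60.0 μGy/h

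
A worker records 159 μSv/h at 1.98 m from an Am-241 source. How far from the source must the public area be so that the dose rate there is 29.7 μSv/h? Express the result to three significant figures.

Since intensity falls as 1/r², d₂ = d₁·√(I₁/I₂).
I₁/I₂ = 159/29.7 = 5.354, so d₂ = 1.98 × √5.354 = 4.581 m.

4.58 m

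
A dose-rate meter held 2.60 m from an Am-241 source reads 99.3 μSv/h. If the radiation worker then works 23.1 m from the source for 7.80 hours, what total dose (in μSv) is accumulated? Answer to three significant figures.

9.81 μSv

Since intensity falls as 1/r², rate at 23.1 m:
(2.60/23.1)² = 0.01267, so 99.3 × 0.01267 = 1.258 μSv/h.
Dose = rate × time = 1.258 μSv/h × 7.800 h = 9.812 μSv.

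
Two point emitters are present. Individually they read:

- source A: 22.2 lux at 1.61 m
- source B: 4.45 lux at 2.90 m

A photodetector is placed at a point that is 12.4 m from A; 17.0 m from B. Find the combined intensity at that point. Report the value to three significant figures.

By superposition, sum each source's inverse-square contribution:
A: 22.2 × (1.61/12.4)² = 0.3742 lux
B: 4.45 × (2.90/17.0)² = 0.1295 lux
Total = 0.3742 + 0.1295 = 0.5037 lux.

0.504 lux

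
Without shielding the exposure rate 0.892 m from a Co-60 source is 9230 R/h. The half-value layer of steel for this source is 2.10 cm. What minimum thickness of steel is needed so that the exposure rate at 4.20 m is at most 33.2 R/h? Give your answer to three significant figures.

At 4.20 m, distance alone gives (0.892/4.20)² = 0.04511, so 9230 × 0.04511 = 416.4 R/h.
Further attenuation needed: 416.4/33.2 = 12.54.
n = log₂(12.54) = 3.648 half-value layers.
Thickness = 3.648 × 2.10 cm = 7.661 cm.

7.66 cm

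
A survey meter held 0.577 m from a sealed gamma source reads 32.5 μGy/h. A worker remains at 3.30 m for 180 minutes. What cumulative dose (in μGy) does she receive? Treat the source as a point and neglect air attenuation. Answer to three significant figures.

2.98 μGy

Intensity scales as (d₁/d₂)², so rate at 3.30 m:
32.5 × (0.577/3.30)² = 32.5 × 0.03057 = 0.9935 μGy/h.
Dose = rate × time = 0.9935 μGy/h × 3.000 h = 2.981 μGy.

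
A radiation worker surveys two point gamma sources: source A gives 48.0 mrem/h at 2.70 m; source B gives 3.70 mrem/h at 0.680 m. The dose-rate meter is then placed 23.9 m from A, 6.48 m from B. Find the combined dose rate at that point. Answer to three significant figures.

By superposition, sum each source's inverse-square contribution:
A: 48.0 × (2.70/23.9)² = 0.6126 mrem/h
B: 3.70 × (0.680/6.48)² = 0.04074 mrem/h
Total = 0.6126 + 0.04074 = 0.6533 mrem/h.

0.653 mrem/h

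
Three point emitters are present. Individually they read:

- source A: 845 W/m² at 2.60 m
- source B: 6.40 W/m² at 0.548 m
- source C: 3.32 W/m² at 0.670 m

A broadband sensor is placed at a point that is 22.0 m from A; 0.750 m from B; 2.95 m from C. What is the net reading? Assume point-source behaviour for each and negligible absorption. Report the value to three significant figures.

15.4 W/m²

By superposition, sum each source's inverse-square contribution:
A: 845 × (2.60/22.0)² = 11.80 W/m²
B: 6.40 × (0.548/0.750)² = 3.417 W/m²
C: 3.32 × (0.670/2.95)² = 0.1713 W/m²
Total = 11.80 + 3.417 + 0.1713 = 15.39 W/m².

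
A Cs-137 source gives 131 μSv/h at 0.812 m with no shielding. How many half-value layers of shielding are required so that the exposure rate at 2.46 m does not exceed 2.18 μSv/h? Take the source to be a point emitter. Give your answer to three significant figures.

At 2.46 m, distance alone gives 131 × (0.812/2.46)² = 131 × 0.1090 = 14.28 μSv/h.
Further attenuation needed: 14.28/2.18 = 6.550.
n = log₂(6.550) = 2.711 half-value layers.

2.71 half-value layers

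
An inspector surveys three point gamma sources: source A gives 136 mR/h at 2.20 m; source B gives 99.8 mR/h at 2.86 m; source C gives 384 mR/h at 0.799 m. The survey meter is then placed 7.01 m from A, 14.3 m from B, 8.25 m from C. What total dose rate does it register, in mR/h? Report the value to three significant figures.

By superposition, sum each source's inverse-square contribution:
A: 136 × (2.20/7.01)² = 13.40 mR/h
B: 99.8 × (2.86/14.3)² = 3.992 mR/h
C: 384 × (0.799/8.25)² = 3.602 mR/h
Total = 13.40 + 3.992 + 3.602 = 20.99 mR/h.

21.0 mR/h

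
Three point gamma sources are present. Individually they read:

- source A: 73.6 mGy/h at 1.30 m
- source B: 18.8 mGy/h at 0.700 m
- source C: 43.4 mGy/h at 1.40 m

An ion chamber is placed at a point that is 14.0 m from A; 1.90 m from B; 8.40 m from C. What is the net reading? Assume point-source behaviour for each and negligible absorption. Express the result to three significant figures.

Each source contributes Iᵢ·(dᵢ/rᵢ)²; contributions add.
A: 73.6 × (1.30/14.0)² = 0.6346 mGy/h
B: 18.8 × (0.700/1.90)² = 2.552 mGy/h
C: 43.4 × (1.40/8.40)² = 1.206 mGy/h
Total = 0.6346 + 2.552 + 1.206 = 4.393 mGy/h.

4.39 mGy/h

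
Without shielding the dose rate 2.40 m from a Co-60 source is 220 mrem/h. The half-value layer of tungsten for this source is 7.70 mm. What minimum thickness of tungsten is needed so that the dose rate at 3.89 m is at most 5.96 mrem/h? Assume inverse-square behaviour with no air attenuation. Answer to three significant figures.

29.4 mm

At 3.89 m, distance alone gives (2.40/3.89)² = 0.3806, so 220 × 0.3806 = 83.73 mrem/h.
Further attenuation needed: 83.73/5.96 = 14.05.
n = log₂(14.05) = 3.812 half-value layers.
Thickness = 3.812 × 7.70 mm = 29.35 mm.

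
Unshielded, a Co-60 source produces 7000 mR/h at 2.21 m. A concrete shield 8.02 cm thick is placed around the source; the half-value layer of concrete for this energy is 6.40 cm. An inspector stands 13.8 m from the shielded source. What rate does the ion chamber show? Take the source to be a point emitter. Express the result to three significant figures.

75.3 mR/h

Distance alone: 7000 × (2.21/13.8)² = 7000 × 0.02565 = 179.5 mR/h.
Shield: 8.02/6.40 = 1.253 half-value layers → attenuation 2^(−1.253) = 0.4196.
Combined: 179.5 × 0.4196 = 75.32 mR/h.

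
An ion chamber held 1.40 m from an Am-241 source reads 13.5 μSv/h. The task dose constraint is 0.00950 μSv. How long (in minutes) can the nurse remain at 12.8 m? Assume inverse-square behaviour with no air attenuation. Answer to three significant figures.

3.53 min

Intensity scales as (d₁/d₂)², so rate at 12.8 m:
(1.40/12.8)² = 0.01196, so 13.5 × 0.01196 = 0.1615 μSv/h.
Stay time = 0.00950 μSv ÷ 0.1615 μSv/h = 0.05882 h = 3.529 min.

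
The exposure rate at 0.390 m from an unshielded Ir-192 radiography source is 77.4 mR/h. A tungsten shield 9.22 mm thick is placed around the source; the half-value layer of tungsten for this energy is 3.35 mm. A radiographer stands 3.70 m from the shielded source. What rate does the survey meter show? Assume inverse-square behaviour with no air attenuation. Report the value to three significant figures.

0.128 mR/h

Distance alone: 77.4 × (0.390/3.70)² = 77.4 × 0.01111 = 0.8599 mR/h.
Shield: 9.22/3.35 = 2.752 half-value layers → attenuation 2^(−2.752) = 0.1484.
Combined: 0.8599 × 0.1484 = 0.1276 mR/h.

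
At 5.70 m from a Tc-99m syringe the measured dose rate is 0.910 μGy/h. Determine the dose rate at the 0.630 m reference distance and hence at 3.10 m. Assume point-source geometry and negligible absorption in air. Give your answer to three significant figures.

Applying the 1/r² law,
At 0.630 m: (5.70/0.630)² = 81.86, so 0.910 × 81.86 = 74.49 μGy/h
At 3.10 m: 74.49 × (0.630/3.10)² = 74.49 × 0.04130 = 3.076 μGy/h.

74.5 μGy/h; 3.08 μGy/h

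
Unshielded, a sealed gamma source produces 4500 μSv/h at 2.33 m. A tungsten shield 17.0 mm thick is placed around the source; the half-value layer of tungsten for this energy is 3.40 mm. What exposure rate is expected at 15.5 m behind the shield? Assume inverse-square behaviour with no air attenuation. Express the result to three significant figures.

3.18 μSv/h

Distance alone: 4500 × (2.33/15.5)² = 4500 × 0.02260 = 101.7 μSv/h.
Shield: 17.0/3.40 = 5.000 half-value layers → attenuation 2^(−5.000) = 0.03125.
Combined: 101.7 × 0.03125 = 3.178 μSv/h.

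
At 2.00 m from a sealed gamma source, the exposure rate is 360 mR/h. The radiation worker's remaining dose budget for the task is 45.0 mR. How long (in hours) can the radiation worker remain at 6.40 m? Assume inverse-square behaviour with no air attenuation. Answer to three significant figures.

By the inverse-square law, rate at 6.40 m:
(2.00/6.40)² = 0.09766, so 360 × 0.09766 = 35.16 mR/h.
Stay time = 45.0 mR ÷ 35.16 mR/h = 1.280 h.

1.28 h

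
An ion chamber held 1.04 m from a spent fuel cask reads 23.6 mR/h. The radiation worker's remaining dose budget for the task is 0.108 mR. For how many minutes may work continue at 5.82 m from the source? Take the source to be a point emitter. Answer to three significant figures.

8.60 min

Intensity scales as (d₁/d₂)², so rate at 5.82 m:
(1.04/5.82)² = 0.03193, so 23.6 × 0.03193 = 0.7535 mR/h.
Stay time = 0.108 mR ÷ 0.7535 mR/h = 0.1433 h = 8.598 min.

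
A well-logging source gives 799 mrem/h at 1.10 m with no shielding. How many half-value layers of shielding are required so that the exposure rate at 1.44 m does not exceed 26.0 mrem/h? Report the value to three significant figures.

At 1.44 m, distance alone gives 799 × (1.10/1.44)² = 799 × 0.5835 = 466.2 mrem/h.
Further attenuation needed: 466.2/26.0 = 17.93.
n = log₂(17.93) = 4.164 half-value layers.

4.16 half-value layers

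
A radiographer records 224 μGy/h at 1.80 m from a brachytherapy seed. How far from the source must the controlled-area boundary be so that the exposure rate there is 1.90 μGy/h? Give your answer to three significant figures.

Since intensity falls as 1/r², d₂ = d₁·√(I₁/I₂).
I₁/I₂ = 224/1.90 = 117.9, so d₂ = 1.80 × √117.9 = 19.54 m.

19.5 m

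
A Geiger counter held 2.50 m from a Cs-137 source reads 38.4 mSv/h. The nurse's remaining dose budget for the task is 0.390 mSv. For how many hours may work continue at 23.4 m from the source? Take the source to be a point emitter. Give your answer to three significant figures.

Intensity scales as (d₁/d₂)², so rate at 23.4 m:
38.4 × (2.50/23.4)² = 38.4 × 0.01141 = 0.4381 mSv/h.
Stay time = 0.390 mSv ÷ 0.4381 mSv/h = 0.8902 h.

0.890 h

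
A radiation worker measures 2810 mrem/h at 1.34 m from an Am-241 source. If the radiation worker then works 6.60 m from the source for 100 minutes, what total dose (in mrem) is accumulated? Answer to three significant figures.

Intensity scales as (d₁/d₂)², so rate at 6.60 m:
2810 × (1.34/6.60)² = 2810 × 0.04122 = 115.8 mrem/h.
Dose = rate × time = 115.8 mrem/h × 1.667 h = 193.0 mrem.

193 mrem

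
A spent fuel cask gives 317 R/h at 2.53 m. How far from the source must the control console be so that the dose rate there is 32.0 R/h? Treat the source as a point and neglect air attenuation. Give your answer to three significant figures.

7.96 m

By the inverse-square law, d₂ = d₁·√(I₁/I₂).
I₁/I₂ = 317/32.0 = 9.906, so d₂ = 2.53 × √9.906 = 7.963 m.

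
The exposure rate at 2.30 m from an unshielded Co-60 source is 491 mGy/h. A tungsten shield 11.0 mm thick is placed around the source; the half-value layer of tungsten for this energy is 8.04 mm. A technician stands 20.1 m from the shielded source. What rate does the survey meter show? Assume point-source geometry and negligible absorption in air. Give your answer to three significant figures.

2.49 mGy/h

Distance alone: 491 × (2.30/20.1)² = 491 × 0.01309 = 6.427 mGy/h.
Shield: 11.0/8.04 = 1.368 half-value layers → attenuation 2^(−1.368) = 0.3874.
Combined: 6.427 × 0.3874 = 2.490 mGy/h.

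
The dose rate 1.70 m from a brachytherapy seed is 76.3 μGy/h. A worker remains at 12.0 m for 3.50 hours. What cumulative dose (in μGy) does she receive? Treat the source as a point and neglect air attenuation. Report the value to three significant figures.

5.36 μGy

Using I₁d₁² = I₂d₂², rate at 12.0 m:
76.3 × (1.70/12.0)² = 76.3 × 0.02007 = 1.531 μGy/h.
Dose = rate × time = 1.531 μGy/h × 3.500 h = 5.358 μGy.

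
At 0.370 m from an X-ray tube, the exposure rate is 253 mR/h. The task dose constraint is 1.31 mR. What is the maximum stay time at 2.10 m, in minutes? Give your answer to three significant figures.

Applying the 1/r² law, rate at 2.10 m:
253 × (0.370/2.10)² = 253 × 0.03104 = 7.853 mR/h.
Stay time = 1.31 mR ÷ 7.853 mR/h = 0.1668 h = 10.01 min.

10.0 min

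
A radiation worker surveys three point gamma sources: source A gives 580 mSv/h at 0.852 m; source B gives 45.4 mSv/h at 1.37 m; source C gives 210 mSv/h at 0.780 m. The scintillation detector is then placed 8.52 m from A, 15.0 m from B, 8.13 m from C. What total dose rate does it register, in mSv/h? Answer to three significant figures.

8.11 mSv/h

By superposition, sum each source's inverse-square contribution:
A: 580 × (0.852/8.52)² = 5.800 mSv/h
B: 45.4 × (1.37/15.0)² = 0.3787 mSv/h
C: 210 × (0.780/8.13)² = 1.933 mSv/h
Total = 5.800 + 0.3787 + 1.933 = 8.112 mSv/h.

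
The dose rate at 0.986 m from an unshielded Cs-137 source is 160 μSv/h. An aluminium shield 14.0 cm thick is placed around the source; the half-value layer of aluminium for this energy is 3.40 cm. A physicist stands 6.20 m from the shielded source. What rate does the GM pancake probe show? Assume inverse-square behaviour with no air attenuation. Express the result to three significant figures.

0.233 μSv/h

Distance alone: 160 × (0.986/6.20)² = 160 × 0.02529 = 4.046 μSv/h.
Shield: 14.0/3.40 = 4.118 half-value layers → attenuation 2^(−4.118) = 0.05759.
Combined: 4.046 × 0.05759 = 0.2330 μSv/h.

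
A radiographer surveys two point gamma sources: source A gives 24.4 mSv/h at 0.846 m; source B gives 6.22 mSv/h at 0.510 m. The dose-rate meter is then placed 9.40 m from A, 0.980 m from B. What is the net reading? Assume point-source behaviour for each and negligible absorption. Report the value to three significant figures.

By superposition, sum each source's inverse-square contribution:
A: 24.4 × (0.846/9.40)² = 0.1976 mSv/h
B: 6.22 × (0.510/0.980)² = 1.685 mSv/h
Total = 0.1976 + 1.685 = 1.883 mSv/h.

1.88 mSv/h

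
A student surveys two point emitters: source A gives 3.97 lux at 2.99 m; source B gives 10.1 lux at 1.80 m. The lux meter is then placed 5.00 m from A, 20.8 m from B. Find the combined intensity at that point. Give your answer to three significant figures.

1.50 lux

Each source contributes Iᵢ·(dᵢ/rᵢ)²; contributions add.
A: 3.97 × (2.99/5.00)² = 1.420 lux
B: 10.1 × (1.80/20.8)² = 0.07564 lux
Total = 1.420 + 0.07564 = 1.496 lux.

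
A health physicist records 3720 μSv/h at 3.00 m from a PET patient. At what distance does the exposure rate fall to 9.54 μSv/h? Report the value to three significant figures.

59.2 m

Using I₁d₁² = I₂d₂², d₂ = d₁·√(I₁/I₂).
I₁/I₂ = 3720/9.54 = 389.9, so d₂ = 3.00 × √389.9 = 59.24 m.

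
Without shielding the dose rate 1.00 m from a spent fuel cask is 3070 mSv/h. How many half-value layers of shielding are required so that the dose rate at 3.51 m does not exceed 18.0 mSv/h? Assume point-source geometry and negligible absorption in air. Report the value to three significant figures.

At 3.51 m, distance alone gives 3070 × (1.00/3.51)² = 3070 × 0.08117 = 249.2 mSv/h.
Further attenuation needed: 249.2/18.0 = 13.84.
n = log₂(13.84) = 3.791 half-value layers.

3.79 half-value layers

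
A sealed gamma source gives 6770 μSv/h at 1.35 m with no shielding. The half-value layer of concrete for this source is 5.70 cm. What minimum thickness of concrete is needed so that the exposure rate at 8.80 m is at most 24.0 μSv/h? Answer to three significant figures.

15.6 cm

At 8.80 m, distance alone gives (1.35/8.80)² = 0.02353, so 6770 × 0.02353 = 159.3 μSv/h.
Further attenuation needed: 159.3/24.0 = 6.638.
n = log₂(6.638) = 2.731 half-value layers.
Thickness = 2.731 × 5.70 cm = 15.57 cm.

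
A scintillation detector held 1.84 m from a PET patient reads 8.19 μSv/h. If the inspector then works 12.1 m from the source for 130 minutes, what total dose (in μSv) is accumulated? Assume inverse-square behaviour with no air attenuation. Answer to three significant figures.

By the inverse-square law, rate at 12.1 m:
8.19 × (1.84/12.1)² = 8.19 × 0.02312 = 0.1894 μSv/h.
Dose = rate × time = 0.1894 μSv/h × 2.167 h = 0.4104 μSv.

0.410 μSv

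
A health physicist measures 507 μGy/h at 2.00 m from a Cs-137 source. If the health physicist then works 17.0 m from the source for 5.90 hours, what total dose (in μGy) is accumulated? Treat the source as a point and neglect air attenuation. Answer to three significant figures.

Since intensity falls as 1/r², rate at 17.0 m:
507 × (2.00/17.0)² = 507 × 0.01384 = 7.017 μGy/h.
Dose = rate × time = 7.017 μGy/h × 5.900 h = 41.40 μGy.

41.4 μGy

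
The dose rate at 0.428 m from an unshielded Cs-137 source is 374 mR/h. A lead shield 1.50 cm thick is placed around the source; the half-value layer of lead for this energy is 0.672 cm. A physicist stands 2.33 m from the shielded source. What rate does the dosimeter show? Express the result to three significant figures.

Distance alone: (0.428/2.33)² = 0.03374, so 374 × 0.03374 = 12.62 mR/h.
Shield: 1.50/0.672 = 2.232 half-value layers → attenuation 2^(−2.232) = 0.2129.
Combined: 12.62 × 0.2129 = 2.687 mR/h.

2.69 mR/h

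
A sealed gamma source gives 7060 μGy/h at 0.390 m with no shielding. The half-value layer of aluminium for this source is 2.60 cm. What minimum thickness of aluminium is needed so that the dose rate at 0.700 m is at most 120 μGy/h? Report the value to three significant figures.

10.9 cm

At 0.700 m, distance alone gives (0.390/0.700)² = 0.3104, so 7060 × 0.3104 = 2191 μGy/h.
Further attenuation needed: 2191/120 = 18.26.
n = log₂(18.26) = 4.191 half-value layers.
Thickness = 4.191 × 2.60 cm = 10.90 cm.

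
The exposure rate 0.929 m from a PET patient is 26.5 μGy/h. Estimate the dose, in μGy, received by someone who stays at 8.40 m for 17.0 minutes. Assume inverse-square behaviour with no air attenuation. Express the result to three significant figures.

Since intensity falls as 1/r², rate at 8.40 m:
(0.929/8.40)² = 0.01223, so 26.5 × 0.01223 = 0.3241 μGy/h.
Dose = rate × time = 0.3241 μGy/h × 0.2833 h = 0.09182 μGy.

0.0918 μGy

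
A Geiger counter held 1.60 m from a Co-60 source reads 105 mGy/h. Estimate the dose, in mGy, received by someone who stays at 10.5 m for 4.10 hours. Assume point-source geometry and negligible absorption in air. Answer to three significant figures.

Using I₁d₁² = I₂d₂², rate at 10.5 m:
(1.60/10.5)² = 0.02322, so 105 × 0.02322 = 2.438 mGy/h.
Dose = rate × time = 2.438 mGy/h × 4.100 h = 9.996 mGy.

10.0 mGy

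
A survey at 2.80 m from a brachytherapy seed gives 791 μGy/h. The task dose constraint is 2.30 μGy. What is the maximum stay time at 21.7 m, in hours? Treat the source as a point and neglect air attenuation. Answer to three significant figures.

Since intensity falls as 1/r², rate at 21.7 m:
(2.80/21.7)² = 0.01665, so 791 × 0.01665 = 13.17 μGy/h.
Stay time = 2.30 μGy ÷ 13.17 μGy/h = 0.1746 h.

0.175 h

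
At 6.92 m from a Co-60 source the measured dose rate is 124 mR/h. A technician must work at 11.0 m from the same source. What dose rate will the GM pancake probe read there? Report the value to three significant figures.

49.1 mR/h

Using I₁d₁² = I₂d₂², scaling from 6.92 m to 11.0 m:
124 × (6.92/11.0)² = 124 × 0.3958 = 49.08 mR/h.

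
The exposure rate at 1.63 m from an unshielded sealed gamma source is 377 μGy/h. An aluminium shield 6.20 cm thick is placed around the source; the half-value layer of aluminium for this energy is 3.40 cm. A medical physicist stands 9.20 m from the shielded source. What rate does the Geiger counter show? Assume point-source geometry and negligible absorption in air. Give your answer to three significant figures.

3.34 μGy/h

Distance alone: 377 × (1.63/9.20)² = 377 × 0.03139 = 11.83 μGy/h.
Shield: 6.20/3.40 = 1.824 half-value layers → attenuation 2^(−1.824) = 0.2824.
Combined: 11.83 × 0.2824 = 3.341 μGy/h.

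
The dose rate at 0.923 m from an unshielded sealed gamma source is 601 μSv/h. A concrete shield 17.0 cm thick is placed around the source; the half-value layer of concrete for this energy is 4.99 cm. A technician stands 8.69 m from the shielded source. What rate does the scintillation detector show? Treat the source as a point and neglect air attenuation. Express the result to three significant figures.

Distance alone: 601 × (0.923/8.69)² = 601 × 0.01128 = 6.779 μSv/h.
Shield: 17.0/4.99 = 3.407 half-value layers → attenuation 2^(−3.407) = 0.09427.
Combined: 6.779 × 0.09427 = 0.6391 μSv/h.

0.639 μSv/h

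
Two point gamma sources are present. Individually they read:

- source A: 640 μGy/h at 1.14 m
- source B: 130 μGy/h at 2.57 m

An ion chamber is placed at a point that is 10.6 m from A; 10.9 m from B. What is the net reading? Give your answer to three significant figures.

By superposition, sum each source's inverse-square contribution:
A: 640 × (1.14/10.6)² = 7.402 μGy/h
B: 130 × (2.57/10.9)² = 7.227 μGy/h
Total = 7.402 + 7.227 = 14.63 μGy/h.

14.6 μGy/h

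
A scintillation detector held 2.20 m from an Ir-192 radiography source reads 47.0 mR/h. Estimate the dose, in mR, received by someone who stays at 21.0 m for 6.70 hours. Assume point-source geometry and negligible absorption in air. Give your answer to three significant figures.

By the inverse-square law, rate at 21.0 m:
47.0 × (2.20/21.0)² = 47.0 × 0.01098 = 0.5161 mR/h.
Dose = rate × time = 0.5161 mR/h × 6.700 h = 3.458 mR.

3.46 mR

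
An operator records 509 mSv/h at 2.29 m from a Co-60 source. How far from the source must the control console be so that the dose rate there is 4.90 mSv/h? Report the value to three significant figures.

Applying the 1/r² law, d₂ = d₁·√(I₁/I₂).
I₁/I₂ = 509/4.90 = 103.9, so d₂ = 2.29 × √103.9 = 23.34 m.

23.3 m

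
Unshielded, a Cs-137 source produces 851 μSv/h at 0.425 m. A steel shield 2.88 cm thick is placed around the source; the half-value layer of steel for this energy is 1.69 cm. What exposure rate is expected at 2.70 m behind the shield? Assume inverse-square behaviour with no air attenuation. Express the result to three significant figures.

Distance alone: (0.425/2.70)² = 0.02478, so 851 × 0.02478 = 21.09 μSv/h.
Shield: 2.88/1.69 = 1.704 half-value layers → attenuation 2^(−1.704) = 0.3069.
Combined: 21.09 × 0.3069 = 6.473 μSv/h.

6.47 μSv/h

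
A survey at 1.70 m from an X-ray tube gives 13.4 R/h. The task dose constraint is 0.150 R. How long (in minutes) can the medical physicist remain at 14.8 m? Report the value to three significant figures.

50.9 min

Using I₁d₁² = I₂d₂², rate at 14.8 m:
13.4 × (1.70/14.8)² = 13.4 × 0.01319 = 0.1767 R/h.
Stay time = 0.150 R ÷ 0.1767 R/h = 0.8489 h = 50.93 min.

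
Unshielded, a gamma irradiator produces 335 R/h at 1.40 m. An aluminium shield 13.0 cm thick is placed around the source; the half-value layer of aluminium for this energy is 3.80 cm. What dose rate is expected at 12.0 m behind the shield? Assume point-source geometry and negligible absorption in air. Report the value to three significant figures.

0.426 R/h

Distance alone: (1.40/12.0)² = 0.01361, so 335 × 0.01361 = 4.559 R/h.
Shield: 13.0/3.80 = 3.421 half-value layers → attenuation 2^(−3.421) = 0.09336.
Combined: 4.559 × 0.09336 = 0.4256 R/h.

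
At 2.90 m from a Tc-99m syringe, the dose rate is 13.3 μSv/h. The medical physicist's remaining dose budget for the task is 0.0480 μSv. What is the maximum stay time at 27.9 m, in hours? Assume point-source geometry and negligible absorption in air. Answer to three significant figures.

By the inverse-square law, rate at 27.9 m:
13.3 × (2.90/27.9)² = 13.3 × 0.01080 = 0.1436 μSv/h.
Stay time = 0.0480 μSv ÷ 0.1436 μSv/h = 0.3343 h.

0.334 h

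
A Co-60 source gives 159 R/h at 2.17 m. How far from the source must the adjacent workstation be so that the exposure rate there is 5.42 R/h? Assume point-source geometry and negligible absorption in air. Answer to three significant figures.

Using I₁d₁² = I₂d₂², d₂ = d₁·√(I₁/I₂).
I₁/I₂ = 159/5.42 = 29.34, so d₂ = 2.17 × √29.34 = 11.75 m.

11.8 m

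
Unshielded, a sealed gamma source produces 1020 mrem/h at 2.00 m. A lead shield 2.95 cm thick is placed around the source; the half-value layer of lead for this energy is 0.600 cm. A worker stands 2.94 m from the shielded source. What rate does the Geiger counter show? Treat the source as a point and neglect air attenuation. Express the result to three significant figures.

15.6 mrem/h

Distance alone: (2.00/2.94)² = 0.4628, so 1020 × 0.4628 = 472.1 mrem/h.
Shield: 2.95/0.600 = 4.917 half-value layers → attenuation 2^(−4.917) = 0.03310.
Combined: 472.1 × 0.03310 = 15.63 mrem/h.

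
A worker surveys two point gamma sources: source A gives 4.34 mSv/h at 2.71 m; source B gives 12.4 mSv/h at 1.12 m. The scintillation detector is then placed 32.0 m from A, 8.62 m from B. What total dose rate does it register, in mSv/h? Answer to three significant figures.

Each source contributes Iᵢ·(dᵢ/rᵢ)²; contributions add.
A: 4.34 × (2.71/32.0)² = 0.03113 mSv/h
B: 12.4 × (1.12/8.62)² = 0.2093 mSv/h
Total = 0.03113 + 0.2093 = 0.2404 mSv/h.

0.240 mSv/h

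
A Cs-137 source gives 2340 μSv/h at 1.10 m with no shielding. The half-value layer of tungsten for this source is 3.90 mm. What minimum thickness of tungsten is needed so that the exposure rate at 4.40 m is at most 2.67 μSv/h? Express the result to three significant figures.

22.5 mm

At 4.40 m, distance alone gives 2340 × (1.10/4.40)² = 2340 × 0.06250 = 146.2 μSv/h.
Further attenuation needed: 146.2/2.67 = 54.76.
n = log₂(54.76) = 5.775 half-value layers.
Thickness = 5.775 × 3.90 mm = 22.52 mm.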